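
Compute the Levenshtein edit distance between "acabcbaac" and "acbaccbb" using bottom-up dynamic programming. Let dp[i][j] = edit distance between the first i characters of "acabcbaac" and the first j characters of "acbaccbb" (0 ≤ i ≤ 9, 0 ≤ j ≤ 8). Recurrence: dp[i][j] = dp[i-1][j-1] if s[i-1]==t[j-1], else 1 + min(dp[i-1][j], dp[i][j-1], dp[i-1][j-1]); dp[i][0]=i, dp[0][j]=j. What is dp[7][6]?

   ''  a  c  b  a  c  c  b  b
''  0  1  2  3  4  5  6  7  8
 a  1  0  1  2  3  4  5  6  7
 c  2  1  0  1  2  3  4  5  6
 a  3  2  1  1  1  2  3  4  5
 b  4  3  2  1  2  2  3  3  4
 c  5  4  3  2  2  2  2  3  4
 b  6  5  4  3  3  3  3  2  3
 a  7  6  5  4  3  4  4  3  3
 a  8  7  6  5  4  4  5  4  4
 c  9  8  7  6  5  4  4  5  5

4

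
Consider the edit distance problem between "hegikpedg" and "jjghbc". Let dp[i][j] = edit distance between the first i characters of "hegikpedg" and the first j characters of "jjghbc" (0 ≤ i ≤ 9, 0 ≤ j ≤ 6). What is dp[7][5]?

6

   ''  j  j  g  h  b  c
''  0  1  2  3  4  5  6
 h  1  1  2  3  3  4  5
 e  2  2  2  3  4  4  5
 g  3  3  3  2  3  4  5
 i  4  4  4  3  3  4  5
 k  5  5  5  4  4  4  5
 p  6  6  6  5  5  5  5
 e  7  7  7  6  6  6  6
 d  8  8  8  7  7  7  7
 g  9  9  9  8  8  8  8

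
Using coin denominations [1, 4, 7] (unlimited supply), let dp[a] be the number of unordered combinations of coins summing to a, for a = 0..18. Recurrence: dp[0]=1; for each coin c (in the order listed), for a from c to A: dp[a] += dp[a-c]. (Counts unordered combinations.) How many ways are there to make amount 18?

after  coin     0     1     2     3     4     5     6     7     8     9    10    11    12    13    14    15    16    17    18
          1     1     1     1     1     1     1     1     1     1     1     1     1     1     1     1     1     1     1     1
          4     1     1     1     1     2     2     2     2     3     3     3     3     4     4     4     4     5     5     5
          7     1     1     1     1     2     2     2     3     4     4     4     5     6     6     7     8     9     9    10

10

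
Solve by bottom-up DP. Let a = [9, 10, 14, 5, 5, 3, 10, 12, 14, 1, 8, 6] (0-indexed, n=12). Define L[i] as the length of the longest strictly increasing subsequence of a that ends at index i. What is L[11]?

   i    0    1    2    3    4    5    6    7    8    9   10   11
a[i]    9   10   14    5    5    3   10   12   14    1    8    6
L[i]    1    2    3    1    1    1    2    3    4    1    2    2

2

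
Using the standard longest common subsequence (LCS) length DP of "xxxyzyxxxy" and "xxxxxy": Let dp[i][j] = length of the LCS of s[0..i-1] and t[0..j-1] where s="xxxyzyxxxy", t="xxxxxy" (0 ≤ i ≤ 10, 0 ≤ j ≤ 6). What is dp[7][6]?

4

   ''  x  x  x  x  x  y
''  0  0  0  0  0  0  0
 x  0  1  1  1  1  1  1
 x  0  1  2  2  2  2  2
 x  0  1  2  3  3  3  3
 y  0  1  2  3  3  3  4
 z  0  1  2  3  3  3  4
 y  0  1  2  3  3  3  4
 x  0  1  2  3  4  4  4
 x  0  1  2  3  4  5  5
 x  0  1  2  3  4  5  5
 y  0  1  2  3  4  5  6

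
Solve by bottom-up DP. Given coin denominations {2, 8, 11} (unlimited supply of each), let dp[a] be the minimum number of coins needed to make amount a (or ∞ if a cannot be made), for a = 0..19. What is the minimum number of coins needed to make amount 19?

2

 a  0  1  2  3  4  5  6  7  8  9 10 11 12 13 14 15 16 17 18 19
dp  0  -  1  -  2  -  3  -  1  -  2  1  3  2  4  3  2  4  3  2
(- denotes ∞ / unreachable)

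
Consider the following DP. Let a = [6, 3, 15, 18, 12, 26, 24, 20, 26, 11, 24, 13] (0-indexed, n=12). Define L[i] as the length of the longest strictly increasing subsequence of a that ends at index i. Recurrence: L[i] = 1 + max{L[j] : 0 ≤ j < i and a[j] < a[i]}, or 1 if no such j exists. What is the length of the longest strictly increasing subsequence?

   i    0    1    2    3    4    5    6    7    8    9   10   11
a[i]    6    3   15   18   12   26   24   20   26   11   24   13
L[i]    1    1    2    3    2    4    4    4    5    2    5    3

5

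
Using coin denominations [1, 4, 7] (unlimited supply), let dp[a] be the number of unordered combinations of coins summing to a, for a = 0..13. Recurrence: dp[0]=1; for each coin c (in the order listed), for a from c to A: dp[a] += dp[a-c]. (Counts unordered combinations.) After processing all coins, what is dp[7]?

after  coin     0     1     2     3     4     5     6     7     8     9    10    11    12    13
          1     1     1     1     1     1     1     1     1     1     1     1     1     1     1
          4     1     1     1     1     2     2     2     2     3     3     3     3     4     4
          7     1     1     1     1     2     2     2     3     4     4     4     5     6     6

3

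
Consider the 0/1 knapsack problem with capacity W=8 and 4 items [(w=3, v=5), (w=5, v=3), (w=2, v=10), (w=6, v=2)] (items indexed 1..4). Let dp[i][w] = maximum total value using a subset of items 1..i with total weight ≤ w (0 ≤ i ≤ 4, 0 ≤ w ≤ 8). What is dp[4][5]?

i\w   0   1   2   3   4   5   6   7   8
  0   0   0   0   0   0   0   0   0   0
  1   0   0   0   5   5   5   5   5   5
  2   0   0   0   5   5   5   5   5   8
  3   0   0  10  10  10  15  15  15  15
  4   0   0  10  10  10  15  15  15  15

15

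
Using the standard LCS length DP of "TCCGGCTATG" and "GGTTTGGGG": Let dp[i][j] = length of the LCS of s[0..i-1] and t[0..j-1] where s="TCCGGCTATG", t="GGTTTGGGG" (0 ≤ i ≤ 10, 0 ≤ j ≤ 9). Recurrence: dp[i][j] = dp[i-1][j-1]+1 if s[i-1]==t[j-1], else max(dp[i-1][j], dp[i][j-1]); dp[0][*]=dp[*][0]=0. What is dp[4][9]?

2

   ''  G  G  T  T  T  G  G  G  G
''  0  0  0  0  0  0  0  0  0  0
 T  0  0  0  1  1  1  1  1  1  1
 C  0  0  0  1  1  1  1  1  1  1
 C  0  0  0  1  1  1  1  1  1  1
 G  0  1  1  1  1  1  2  2  2  2
 G  0  1  2  2  2  2  2  3  3  3
 C  0  1  2  2  2  2  2  3  3  3
 T  0  1  2  3  3  3  3  3  3  3
 A  0  1  2  3  3  3  3  3  3  3
 T  0  1  2  3  4  4  4  4  4  4
 G  0  1  2  3  4  4  5  5  5  5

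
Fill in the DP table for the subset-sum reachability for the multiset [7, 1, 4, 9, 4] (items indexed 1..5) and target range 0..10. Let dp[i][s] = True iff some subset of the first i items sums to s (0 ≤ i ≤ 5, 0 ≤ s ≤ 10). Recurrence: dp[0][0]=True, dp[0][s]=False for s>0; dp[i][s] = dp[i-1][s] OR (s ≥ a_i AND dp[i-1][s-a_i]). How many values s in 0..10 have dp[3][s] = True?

i\s   0   1   2   3   4   5   6   7   8   9  10
  0   T   F   F   F   F   F   F   F   F   F   F
  1   T   F   F   F   F   F   F   T   F   F   F
  2   T   T   F   F   F   F   F   T   T   F   F
  3   T   T   F   F   T   T   F   T   T   F   F
  4   T   T   F   F   T   T   F   T   T   T   T
  5   T   T   F   F   T   T   F   T   T   T   T

6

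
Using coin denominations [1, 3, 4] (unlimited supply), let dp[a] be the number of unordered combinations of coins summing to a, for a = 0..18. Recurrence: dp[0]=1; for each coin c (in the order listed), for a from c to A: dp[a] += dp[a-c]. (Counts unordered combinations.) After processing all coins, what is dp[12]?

after  coin     0     1     2     3     4     5     6     7     8     9    10    11    12    13    14    15    16    17    18
          1     1     1     1     1     1     1     1     1     1     1     1     1     1     1     1     1     1     1     1
          3     1     1     1     2     2     2     3     3     3     4     4     4     5     5     5     6     6     6     7
          4     1     1     1     2     3     3     4     5     6     7     8     9    11    12    13    15    17    18    20

11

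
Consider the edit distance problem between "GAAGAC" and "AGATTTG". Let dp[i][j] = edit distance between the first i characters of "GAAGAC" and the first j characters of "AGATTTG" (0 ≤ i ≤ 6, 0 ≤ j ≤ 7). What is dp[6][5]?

4

   ''  A  G  A  T  T  T  G
''  0  1  2  3  4  5  6  7
 G  1  1  1  2  3  4  5  6
 A  2  1  2  1  2  3  4  5
 A  3  2  2  2  2  3  4  5
 G  4  3  2  3  3  3  4  4
 A  5  4  3  2  3  4  4  5
 C  6  5  4  3  3  4  5  5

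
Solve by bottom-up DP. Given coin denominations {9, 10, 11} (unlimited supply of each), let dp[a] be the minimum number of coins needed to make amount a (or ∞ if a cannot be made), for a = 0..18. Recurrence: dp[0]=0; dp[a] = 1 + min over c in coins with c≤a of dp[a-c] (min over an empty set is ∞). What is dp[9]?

 a  0  1  2  3  4  5  6  7  8  9 10 11 12 13 14 15 16 17 18
dp  0  -  -  -  -  -  -  -  -  1  1  1  -  -  -  -  -  -  2
(- denotes ∞ / unreachable)

1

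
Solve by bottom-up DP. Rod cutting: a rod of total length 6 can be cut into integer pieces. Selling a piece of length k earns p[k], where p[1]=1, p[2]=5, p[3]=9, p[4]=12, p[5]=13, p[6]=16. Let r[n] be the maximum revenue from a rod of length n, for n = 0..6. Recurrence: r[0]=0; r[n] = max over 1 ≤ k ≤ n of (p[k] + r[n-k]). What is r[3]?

9

   n    0    1    2    3    4    5    6
r[n]    0    1    5    9   12   14   18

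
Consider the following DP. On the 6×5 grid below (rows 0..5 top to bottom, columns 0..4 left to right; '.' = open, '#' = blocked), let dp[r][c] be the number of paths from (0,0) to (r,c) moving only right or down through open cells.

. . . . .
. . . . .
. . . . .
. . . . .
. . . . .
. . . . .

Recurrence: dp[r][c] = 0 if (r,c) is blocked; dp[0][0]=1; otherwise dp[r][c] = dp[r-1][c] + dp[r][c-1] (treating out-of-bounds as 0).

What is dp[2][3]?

r\c   0   1   2   3   4
  0   1   1   1   1   1
  1   1   2   3   4   5
  2   1   3   6  10  15
  3   1   4  10  20  35
  4   1   5  15  35  70
  5   1   6  21  56 126

10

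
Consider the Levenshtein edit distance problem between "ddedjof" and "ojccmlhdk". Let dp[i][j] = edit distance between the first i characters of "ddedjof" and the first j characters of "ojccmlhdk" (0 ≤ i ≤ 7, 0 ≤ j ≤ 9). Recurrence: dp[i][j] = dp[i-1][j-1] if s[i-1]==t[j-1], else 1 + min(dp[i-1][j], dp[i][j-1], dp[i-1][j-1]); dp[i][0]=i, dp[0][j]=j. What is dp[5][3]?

5

   ''  o  j  c  c  m  l  h  d  k
''  0  1  2  3  4  5  6  7  8  9
 d  1  1  2  3  4  5  6  7  7  8
 d  2  2  2  3  4  5  6  7  7  8
 e  3  3  3  3  4  5  6  7  8  8
 d  4  4  4  4  4  5  6  7  7  8
 j  5  5  4  5  5  5  6  7  8  8
 o  6  5  5  5  6  6  6  7  8  9
 f  7  6  6  6  6  7  7  7  8  9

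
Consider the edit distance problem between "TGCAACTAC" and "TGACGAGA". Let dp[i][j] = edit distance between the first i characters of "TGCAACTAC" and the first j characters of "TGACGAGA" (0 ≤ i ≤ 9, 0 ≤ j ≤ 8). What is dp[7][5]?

   ''  T  G  A  C  G  A  G  A
''  0  1  2  3  4  5  6  7  8
 T  1  0  1  2  3  4  5  6  7
 G  2  1  0  1  2  3  4  5  6
 C  3  2  1  1  1  2  3  4  5
 A  4  3  2  1  2  2  2  3  4
 A  5  4  3  2  2  3  2  3  3
 C  6  5  4  3  2  3  3  3  4
 T  7  6  5  4  3  3  4  4  4
 A  8  7  6  5  4  4  3  4  4
 C  9  8  7  6  5  5  4  4  5

3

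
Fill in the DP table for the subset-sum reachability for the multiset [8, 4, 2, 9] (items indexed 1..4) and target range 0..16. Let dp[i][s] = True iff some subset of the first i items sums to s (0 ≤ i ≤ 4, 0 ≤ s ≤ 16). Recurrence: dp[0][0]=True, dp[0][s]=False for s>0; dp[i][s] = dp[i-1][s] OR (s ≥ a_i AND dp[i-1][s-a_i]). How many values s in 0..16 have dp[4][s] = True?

i\s   0   1   2   3   4   5   6   7   8   9  10  11  12  13  14  15  16
  0   T   F   F   F   F   F   F   F   F   F   F   F   F   F   F   F   F
  1   T   F   F   F   F   F   F   F   T   F   F   F   F   F   F   F   F
  2   T   F   F   F   T   F   F   F   T   F   F   F   T   F   F   F   F
  3   T   F   T   F   T   F   T   F   T   F   T   F   T   F   T   F   F
  4   T   F   T   F   T   F   T   F   T   T   T   T   T   T   T   T   F

12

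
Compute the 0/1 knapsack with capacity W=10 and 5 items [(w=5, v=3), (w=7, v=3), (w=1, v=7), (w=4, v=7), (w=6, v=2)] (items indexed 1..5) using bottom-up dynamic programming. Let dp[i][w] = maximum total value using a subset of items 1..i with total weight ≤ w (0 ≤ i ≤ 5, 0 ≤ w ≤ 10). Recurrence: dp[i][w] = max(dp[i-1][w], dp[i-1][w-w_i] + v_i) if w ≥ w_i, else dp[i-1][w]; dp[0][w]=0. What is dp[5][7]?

14

i\w   0   1   2   3   4   5   6   7   8   9  10
  0   0   0   0   0   0   0   0   0   0   0   0
  1   0   0   0   0   0   3   3   3   3   3   3
  2   0   0   0   0   0   3   3   3   3   3   3
  3   0   7   7   7   7   7  10  10  10  10  10
  4   0   7   7   7   7  14  14  14  14  14  17
  5   0   7   7   7   7  14  14  14  14  14  17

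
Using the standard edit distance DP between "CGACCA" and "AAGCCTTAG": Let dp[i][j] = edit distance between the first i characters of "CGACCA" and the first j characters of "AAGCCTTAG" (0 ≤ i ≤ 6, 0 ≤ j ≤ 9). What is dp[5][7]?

5

   ''  A  A  G  C  C  T  T  A  G
''  0  1  2  3  4  5  6  7  8  9
 C  1  1  2  3  3  4  5  6  7  8
 G  2  2  2  2  3  4  5  6  7  7
 A  3  2  2  3  3  4  5  6  6  7
 C  4  3  3  3  3  3  4  5  6  7
 C  5  4  4  4  3  3  4  5  6  7
 A  6  5  4  5  4  4  4  5  5  6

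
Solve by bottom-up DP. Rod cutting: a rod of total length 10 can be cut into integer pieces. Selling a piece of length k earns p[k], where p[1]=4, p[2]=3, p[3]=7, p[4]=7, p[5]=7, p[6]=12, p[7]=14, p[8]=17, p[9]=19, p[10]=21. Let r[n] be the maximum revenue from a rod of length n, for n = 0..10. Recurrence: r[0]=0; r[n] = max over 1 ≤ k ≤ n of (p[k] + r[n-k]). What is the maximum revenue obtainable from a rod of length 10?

   n    0    1    2    3    4    5    6    7    8    9   10
r[n]    0    4    8   12   16   20   24   28   32   36   40

40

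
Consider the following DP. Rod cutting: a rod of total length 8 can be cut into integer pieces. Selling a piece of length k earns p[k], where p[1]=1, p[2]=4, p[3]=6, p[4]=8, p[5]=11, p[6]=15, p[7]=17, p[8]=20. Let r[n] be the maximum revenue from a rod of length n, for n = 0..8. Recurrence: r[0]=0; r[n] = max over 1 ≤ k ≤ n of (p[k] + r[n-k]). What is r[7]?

17

   n    0    1    2    3    4    5    6    7    8
r[n]    0    1    4    6    8   11   15   17   20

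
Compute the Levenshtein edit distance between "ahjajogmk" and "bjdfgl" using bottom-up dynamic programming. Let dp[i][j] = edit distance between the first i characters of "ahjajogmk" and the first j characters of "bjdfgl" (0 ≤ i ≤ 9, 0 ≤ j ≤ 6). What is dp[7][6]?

   ''  b  j  d  f  g  l
''  0  1  2  3  4  5  6
 a  1  1  2  3  4  5  6
 h  2  2  2  3  4  5  6
 j  3  3  2  3  4  5  6
 a  4  4  3  3  4  5  6
 j  5  5  4  4  4  5  6
 o  6  6  5  5  5  5  6
 g  7  7  6  6  6  5  6
 m  8  8  7  7  7  6  6
 k  9  9  8  8  8  7  7

6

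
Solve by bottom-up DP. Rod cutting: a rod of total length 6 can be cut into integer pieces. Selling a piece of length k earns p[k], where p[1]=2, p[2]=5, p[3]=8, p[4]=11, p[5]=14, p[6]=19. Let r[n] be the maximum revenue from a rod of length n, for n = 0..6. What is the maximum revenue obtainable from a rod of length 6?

19

   n    0    1    2    3    4    5    6
r[n]    0    2    5    8   11   14   19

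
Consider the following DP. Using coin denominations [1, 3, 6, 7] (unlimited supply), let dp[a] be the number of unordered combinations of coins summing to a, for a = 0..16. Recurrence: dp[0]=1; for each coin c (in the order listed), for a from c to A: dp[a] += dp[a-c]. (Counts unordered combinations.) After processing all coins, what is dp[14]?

after  coin     0     1     2     3     4     5     6     7     8     9    10    11    12    13    14    15    16
          1     1     1     1     1     1     1     1     1     1     1     1     1     1     1     1     1     1
          3     1     1     1     2     2     2     3     3     3     4     4     4     5     5     5     6     6
          6     1     1     1     2     2     2     4     4     4     6     6     6     9     9     9    12    12
          7     1     1     1     2     2     2     4     5     5     7     8     8    11    13    14    17    19

14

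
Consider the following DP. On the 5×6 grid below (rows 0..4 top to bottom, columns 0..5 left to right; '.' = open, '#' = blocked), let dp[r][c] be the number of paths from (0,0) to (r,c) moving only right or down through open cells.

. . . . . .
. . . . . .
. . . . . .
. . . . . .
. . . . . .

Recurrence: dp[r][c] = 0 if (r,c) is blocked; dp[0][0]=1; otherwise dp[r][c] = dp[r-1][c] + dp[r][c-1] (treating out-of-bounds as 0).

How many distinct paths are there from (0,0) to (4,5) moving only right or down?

126

r\c   0   1   2   3   4   5
  0   1   1   1   1   1   1
  1   1   2   3   4   5   6
  2   1   3   6  10  15  21
  3   1   4  10  20  35  56
  4   1   5  15  35  70 126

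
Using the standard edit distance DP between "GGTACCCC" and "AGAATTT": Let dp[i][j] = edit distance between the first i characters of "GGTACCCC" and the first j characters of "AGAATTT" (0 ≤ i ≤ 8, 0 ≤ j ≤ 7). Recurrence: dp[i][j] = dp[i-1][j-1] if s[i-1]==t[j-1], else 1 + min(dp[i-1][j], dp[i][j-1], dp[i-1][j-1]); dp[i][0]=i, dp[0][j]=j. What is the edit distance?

6

   ''  A  G  A  A  T  T  T
''  0  1  2  3  4  5  6  7
 G  1  1  1  2  3  4  5  6
 G  2  2  1  2  3  4  5  6
 T  3  3  2  2  3  3  4  5
 A  4  3  3  2  2  3  4  5
 C  5  4  4  3  3  3  4  5
 C  6  5  5  4  4  4  4  5
 C  7  6  6  5  5  5  5  5
 C  8  7  7  6  6  6  6  6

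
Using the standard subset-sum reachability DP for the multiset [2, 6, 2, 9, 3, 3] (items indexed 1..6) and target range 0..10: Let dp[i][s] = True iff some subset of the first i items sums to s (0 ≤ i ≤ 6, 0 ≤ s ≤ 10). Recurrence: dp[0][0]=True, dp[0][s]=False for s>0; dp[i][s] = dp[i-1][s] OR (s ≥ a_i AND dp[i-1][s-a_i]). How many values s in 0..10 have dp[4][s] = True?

i\s   0   1   2   3   4   5   6   7   8   9  10
  0   T   F   F   F   F   F   F   F   F   F   F
  1   T   F   T   F   F   F   F   F   F   F   F
  2   T   F   T   F   F   F   T   F   T   F   F
  3   T   F   T   F   T   F   T   F   T   F   T
  4   T   F   T   F   T   F   T   F   T   T   T
  5   T   F   T   T   T   T   T   T   T   T   T
  6   T   F   T   T   T   T   T   T   T   T   T

7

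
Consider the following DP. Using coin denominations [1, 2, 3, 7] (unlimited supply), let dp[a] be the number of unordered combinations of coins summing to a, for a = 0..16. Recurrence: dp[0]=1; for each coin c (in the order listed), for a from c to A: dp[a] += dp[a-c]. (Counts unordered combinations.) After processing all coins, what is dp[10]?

17

after  coin     0     1     2     3     4     5     6     7     8     9    10    11    12    13    14    15    16
          1     1     1     1     1     1     1     1     1     1     1     1     1     1     1     1     1     1
          2     1     1     2     2     3     3     4     4     5     5     6     6     7     7     8     8     9
          3     1     1     2     3     4     5     7     8    10    12    14    16    19    21    24    27    30
          7     1     1     2     3     4     5     7     9    11    14    17    20    24    28    33    38    44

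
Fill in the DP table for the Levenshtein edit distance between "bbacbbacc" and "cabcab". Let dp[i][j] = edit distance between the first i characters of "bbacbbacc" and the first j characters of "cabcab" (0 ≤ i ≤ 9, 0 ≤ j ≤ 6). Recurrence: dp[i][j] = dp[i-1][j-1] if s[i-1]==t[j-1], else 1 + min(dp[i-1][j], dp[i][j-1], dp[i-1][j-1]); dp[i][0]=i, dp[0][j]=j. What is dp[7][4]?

   ''  c  a  b  c  a  b
''  0  1  2  3  4  5  6
 b  1  1  2  2  3  4  5
 b  2  2  2  2  3  4  4
 a  3  3  2  3  3  3  4
 c  4  3  3  3  3  4  4
 b  5  4  4  3  4  4  4
 b  6  5  5  4  4  5  4
 a  7  6  5  5  5  4  5
 c  8  7  6  6  5  5  5
 c  9  8  7  7  6  6  6

5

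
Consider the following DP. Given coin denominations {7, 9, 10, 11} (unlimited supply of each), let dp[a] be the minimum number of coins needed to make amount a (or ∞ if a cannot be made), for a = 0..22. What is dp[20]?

2

 a  0  1  2  3  4  5  6  7  8  9 10 11 12 13 14 15 16 17 18 19 20 21 22
dp  0  -  -  -  -  -  -  1  -  1  1  1  -  -  2  -  2  2  2  2  2  2  2
(- denotes ∞ / unreachable)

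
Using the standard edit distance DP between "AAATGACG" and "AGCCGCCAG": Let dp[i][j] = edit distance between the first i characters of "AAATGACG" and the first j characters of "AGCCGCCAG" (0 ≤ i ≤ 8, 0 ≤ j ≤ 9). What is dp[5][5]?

   ''  A  G  C  C  G  C  C  A  G
''  0  1  2  3  4  5  6  7  8  9
 A  1  0  1  2  3  4  5  6  7  8
 A  2  1  1  2  3  4  5  6  6  7
 A  3  2  2  2  3  4  5  6  6  7
 T  4  3  3  3  3  4  5  6  7  7
 G  5  4  3  4  4  3  4  5  6  7
 A  6  5  4  4  5  4  4  5  5  6
 C  7  6  5  4  4  5  4  4  5  6
 G  8  7  6  5  5  4  5  5  5  5

3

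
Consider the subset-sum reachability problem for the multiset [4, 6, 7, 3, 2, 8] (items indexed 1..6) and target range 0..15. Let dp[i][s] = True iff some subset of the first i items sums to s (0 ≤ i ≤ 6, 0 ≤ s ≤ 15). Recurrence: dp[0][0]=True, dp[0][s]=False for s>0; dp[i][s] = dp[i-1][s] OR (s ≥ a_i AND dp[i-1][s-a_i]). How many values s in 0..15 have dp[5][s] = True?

i\s   0   1   2   3   4   5   6   7   8   9  10  11  12  13  14  15
  0   T   F   F   F   F   F   F   F   F   F   F   F   F   F   F   F
  1   T   F   F   F   T   F   F   F   F   F   F   F   F   F   F   F
  2   T   F   F   F   T   F   T   F   F   F   T   F   F   F   F   F
  3   T   F   F   F   T   F   T   T   F   F   T   T   F   T   F   F
  4   T   F   F   T   T   F   T   T   F   T   T   T   F   T   T   F
  5   T   F   T   T   T   T   T   T   T   T   T   T   T   T   T   T
  6   T   F   T   T   T   T   T   T   T   T   T   T   T   T   T   T

15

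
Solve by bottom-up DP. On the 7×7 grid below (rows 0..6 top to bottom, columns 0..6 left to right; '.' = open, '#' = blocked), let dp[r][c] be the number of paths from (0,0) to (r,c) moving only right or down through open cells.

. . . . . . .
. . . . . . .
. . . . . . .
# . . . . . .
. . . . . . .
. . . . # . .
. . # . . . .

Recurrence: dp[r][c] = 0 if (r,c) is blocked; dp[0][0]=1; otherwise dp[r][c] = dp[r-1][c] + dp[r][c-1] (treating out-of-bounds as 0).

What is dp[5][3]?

r\c   0   1   2   3   4   5   6
  0   1   1   1   1   1   1   1
  1   1   2   3   4   5   6   7
  2   1   3   6  10  15  21  28
  3   0   3   9  19  34  55  83
  4   0   3  12  31  65 120 203
  5   0   3  15  46   0 120 323
  6   0   3   0  46  46 166 489

46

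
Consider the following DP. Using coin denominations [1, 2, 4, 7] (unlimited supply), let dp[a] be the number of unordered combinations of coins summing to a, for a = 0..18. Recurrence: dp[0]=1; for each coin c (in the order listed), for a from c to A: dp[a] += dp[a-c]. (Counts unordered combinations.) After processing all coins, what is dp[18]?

46

after  coin     0     1     2     3     4     5     6     7     8     9    10    11    12    13    14    15    16    17    18
          1     1     1     1     1     1     1     1     1     1     1     1     1     1     1     1     1     1     1     1
          2     1     1     2     2     3     3     4     4     5     5     6     6     7     7     8     8     9     9    10
          4     1     1     2     2     4     4     6     6     9     9    12    12    16    16    20    20    25    25    30
          7     1     1     2     2     4     4     6     7    10    11    14    16    20    22    27    30    36    39    46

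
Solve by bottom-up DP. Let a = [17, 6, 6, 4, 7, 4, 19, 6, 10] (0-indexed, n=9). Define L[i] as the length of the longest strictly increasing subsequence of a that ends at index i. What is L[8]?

   i    0    1    2    3    4    5    6    7    8
a[i]   17    6    6    4    7    4   19    6   10
L[i]    1    1    1    1    2    1    3    2    3

3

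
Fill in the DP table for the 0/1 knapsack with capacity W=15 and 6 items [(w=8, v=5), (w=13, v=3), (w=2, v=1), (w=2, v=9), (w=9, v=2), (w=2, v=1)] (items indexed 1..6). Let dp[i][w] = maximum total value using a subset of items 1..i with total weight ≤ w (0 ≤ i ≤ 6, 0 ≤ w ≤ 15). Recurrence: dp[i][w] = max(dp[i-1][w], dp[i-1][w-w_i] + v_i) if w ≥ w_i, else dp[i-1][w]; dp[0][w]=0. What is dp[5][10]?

i\w   0   1   2   3   4   5   6   7   8   9  10  11  12  13  14  15
  0   0   0   0   0   0   0   0   0   0   0   0   0   0   0   0   0
  1   0   0   0   0   0   0   0   0   5   5   5   5   5   5   5   5
  2   0   0   0   0   0   0   0   0   5   5   5   5   5   5   5   5
  3   0   0   1   1   1   1   1   1   5   5   6   6   6   6   6   6
  4   0   0   9   9  10  10  10  10  10  10  14  14  15  15  15  15
  5   0   0   9   9  10  10  10  10  10  10  14  14  15  15  15  15
  6   0   0   9   9  10  10  11  11  11  11  14  14  15  15  16  16

14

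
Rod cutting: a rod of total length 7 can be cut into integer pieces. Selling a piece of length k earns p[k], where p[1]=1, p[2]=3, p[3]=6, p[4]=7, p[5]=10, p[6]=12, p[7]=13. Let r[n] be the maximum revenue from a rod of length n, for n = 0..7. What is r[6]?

   n    0    1    2    3    4    5    6    7
r[n]    0    1    3    6    7   10   12   13

12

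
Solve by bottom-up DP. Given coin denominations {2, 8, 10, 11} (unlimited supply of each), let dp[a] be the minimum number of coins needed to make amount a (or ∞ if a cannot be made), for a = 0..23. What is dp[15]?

3

 a  0  1  2  3  4  5  6  7  8  9 10 11 12 13 14 15 16 17 18 19 20 21 22 23
dp  0  -  1  -  2  -  3  -  1  -  1  1  2  2  3  3  2  4  2  2  2  2  2  3
(- denotes ∞ / unreachable)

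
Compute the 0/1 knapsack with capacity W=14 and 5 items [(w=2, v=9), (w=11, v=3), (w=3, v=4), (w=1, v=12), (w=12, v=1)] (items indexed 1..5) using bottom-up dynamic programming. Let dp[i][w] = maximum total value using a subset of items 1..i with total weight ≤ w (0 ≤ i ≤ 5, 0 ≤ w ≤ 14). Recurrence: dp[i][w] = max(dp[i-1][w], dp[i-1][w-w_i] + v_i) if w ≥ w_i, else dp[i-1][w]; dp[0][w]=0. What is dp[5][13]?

25

i\w   0   1   2   3   4   5   6   7   8   9  10  11  12  13  14
  0   0   0   0   0   0   0   0   0   0   0   0   0   0   0   0
  1   0   0   9   9   9   9   9   9   9   9   9   9   9   9   9
  2   0   0   9   9   9   9   9   9   9   9   9   9   9  12  12
  3   0   0   9   9   9  13  13  13  13  13  13  13  13  13  13
  4   0  12  12  21  21  21  25  25  25  25  25  25  25  25  25
  5   0  12  12  21  21  21  25  25  25  25  25  25  25  25  25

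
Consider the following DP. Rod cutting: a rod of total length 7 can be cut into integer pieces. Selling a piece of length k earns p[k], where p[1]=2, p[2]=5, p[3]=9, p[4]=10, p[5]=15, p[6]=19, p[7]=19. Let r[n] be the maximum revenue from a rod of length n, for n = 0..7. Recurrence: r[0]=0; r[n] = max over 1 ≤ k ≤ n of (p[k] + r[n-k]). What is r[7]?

21

   n    0    1    2    3    4    5    6    7
r[n]    0    2    5    9   11   15   19   21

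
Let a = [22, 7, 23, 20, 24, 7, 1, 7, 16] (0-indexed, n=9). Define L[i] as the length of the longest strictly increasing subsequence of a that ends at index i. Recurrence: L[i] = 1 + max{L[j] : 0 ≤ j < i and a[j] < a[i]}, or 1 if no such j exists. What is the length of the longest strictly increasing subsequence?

3

   i    0    1    2    3    4    5    6    7    8
a[i]   22    7   23   20   24    7    1    7   16
L[i]    1    1    2    2    3    1    1    2    3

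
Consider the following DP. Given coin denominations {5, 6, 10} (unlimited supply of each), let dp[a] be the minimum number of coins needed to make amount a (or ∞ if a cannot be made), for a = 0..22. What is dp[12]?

2

 a  0  1  2  3  4  5  6  7  8  9 10 11 12 13 14 15 16 17 18 19 20 21 22
dp  0  -  -  -  -  1  1  -  -  -  1  2  2  -  -  2  2  3  3  -  2  3  3
(- denotes ∞ / unreachable)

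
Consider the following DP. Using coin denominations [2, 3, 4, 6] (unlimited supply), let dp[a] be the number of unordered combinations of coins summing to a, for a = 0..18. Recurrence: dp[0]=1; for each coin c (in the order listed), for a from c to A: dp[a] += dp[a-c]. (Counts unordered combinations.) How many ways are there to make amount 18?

after  coin     0     1     2     3     4     5     6     7     8     9    10    11    12    13    14    15    16    17    18
          2     1     0     1     0     1     0     1     0     1     0     1     0     1     0     1     0     1     0     1
          3     1     0     1     1     1     1     2     1     2     2     2     2     3     2     3     3     3     3     4
          4     1     0     1     1     2     1     3     2     4     3     5     4     7     5     8     7    10     8    12
          6     1     0     1     1     2     1     4     2     5     4     7     5    11     7    13    11    17    13    23

23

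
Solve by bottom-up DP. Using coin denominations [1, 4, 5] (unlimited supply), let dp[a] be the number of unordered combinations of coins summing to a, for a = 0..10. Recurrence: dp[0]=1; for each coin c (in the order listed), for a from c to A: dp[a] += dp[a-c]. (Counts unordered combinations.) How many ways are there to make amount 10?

after  coin     0     1     2     3     4     5     6     7     8     9    10
          1     1     1     1     1     1     1     1     1     1     1     1
          4     1     1     1     1     2     2     2     2     3     3     3
          5     1     1     1     1     2     3     3     3     4     5     6

6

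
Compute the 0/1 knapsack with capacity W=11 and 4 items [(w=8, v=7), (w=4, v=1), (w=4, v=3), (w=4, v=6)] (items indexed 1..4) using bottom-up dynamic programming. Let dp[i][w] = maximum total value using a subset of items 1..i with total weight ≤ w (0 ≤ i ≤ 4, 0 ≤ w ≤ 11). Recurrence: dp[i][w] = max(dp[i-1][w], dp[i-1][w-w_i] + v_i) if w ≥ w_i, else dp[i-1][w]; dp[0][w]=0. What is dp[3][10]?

7

i\w   0   1   2   3   4   5   6   7   8   9  10  11
  0   0   0   0   0   0   0   0   0   0   0   0   0
  1   0   0   0   0   0   0   0   0   7   7   7   7
  2   0   0   0   0   1   1   1   1   7   7   7   7
  3   0   0   0   0   3   3   3   3   7   7   7   7
  4   0   0   0   0   6   6   6   6   9   9   9   9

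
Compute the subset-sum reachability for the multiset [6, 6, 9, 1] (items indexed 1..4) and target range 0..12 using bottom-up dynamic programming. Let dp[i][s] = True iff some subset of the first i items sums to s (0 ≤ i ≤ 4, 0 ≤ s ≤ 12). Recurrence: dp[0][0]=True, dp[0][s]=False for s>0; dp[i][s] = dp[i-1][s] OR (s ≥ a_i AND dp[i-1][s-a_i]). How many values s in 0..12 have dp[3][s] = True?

4

i\s   0   1   2   3   4   5   6   7   8   9  10  11  12
  0   T   F   F   F   F   F   F   F   F   F   F   F   F
  1   T   F   F   F   F   F   T   F   F   F   F   F   F
  2   T   F   F   F   F   F   T   F   F   F   F   F   T
  3   T   F   F   F   F   F   T   F   F   T   F   F   T
  4   T   T   F   F   F   F   T   T   F   T   T   F   T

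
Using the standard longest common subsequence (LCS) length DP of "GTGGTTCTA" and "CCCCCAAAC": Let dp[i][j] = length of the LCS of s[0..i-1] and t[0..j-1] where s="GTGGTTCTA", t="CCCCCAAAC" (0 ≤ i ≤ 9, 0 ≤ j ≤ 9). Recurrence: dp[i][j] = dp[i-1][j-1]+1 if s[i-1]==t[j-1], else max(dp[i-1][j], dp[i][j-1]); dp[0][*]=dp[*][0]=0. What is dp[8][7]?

   ''  C  C  C  C  C  A  A  A  C
''  0  0  0  0  0  0  0  0  0  0
 G  0  0  0  0  0  0  0  0  0  0
 T  0  0  0  0  0  0  0  0  0  0
 G  0  0  0  0  0  0  0  0  0  0
 G  0  0  0  0  0  0  0  0  0  0
 T  0  0  0  0  0  0  0  0  0  0
 T  0  0  0  0  0  0  0  0  0  0
 C  0  1  1  1  1  1  1  1  1  1
 T  0  1  1  1  1  1  1  1  1  1
 A  0  1  1  1  1  1  2  2  2  2

1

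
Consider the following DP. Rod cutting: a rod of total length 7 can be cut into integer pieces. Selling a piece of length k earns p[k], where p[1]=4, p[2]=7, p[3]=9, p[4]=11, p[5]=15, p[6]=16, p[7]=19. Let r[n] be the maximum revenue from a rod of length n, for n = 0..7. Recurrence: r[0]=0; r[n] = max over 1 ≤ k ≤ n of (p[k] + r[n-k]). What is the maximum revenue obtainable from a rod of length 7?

28

   n    0    1    2    3    4    5    6    7
r[n]    0    4    8   12   16   20   24   28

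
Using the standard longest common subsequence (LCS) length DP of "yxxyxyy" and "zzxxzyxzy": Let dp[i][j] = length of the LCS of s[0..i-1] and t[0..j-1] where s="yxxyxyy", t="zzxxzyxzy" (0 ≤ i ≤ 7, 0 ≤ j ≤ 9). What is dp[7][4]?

   ''  z  z  x  x  z  y  x  z  y
''  0  0  0  0  0  0  0  0  0  0
 y  0  0  0  0  0  0  1  1  1  1
 x  0  0  0  1  1  1  1  2  2  2
 x  0  0  0  1  2  2  2  2  2  2
 y  0  0  0  1  2  2  3  3  3  3
 x  0  0  0  1  2  2  3  4  4  4
 y  0  0  0  1  2  2  3  4  4  5
 y  0  0  0  1  2  2  3  4  4  5

2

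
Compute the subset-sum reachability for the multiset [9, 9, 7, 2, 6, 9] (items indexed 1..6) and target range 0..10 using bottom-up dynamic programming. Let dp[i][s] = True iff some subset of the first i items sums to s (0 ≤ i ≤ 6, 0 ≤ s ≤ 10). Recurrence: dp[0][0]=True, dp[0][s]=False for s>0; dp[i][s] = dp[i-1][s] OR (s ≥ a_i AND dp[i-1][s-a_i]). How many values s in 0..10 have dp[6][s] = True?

i\s   0   1   2   3   4   5   6   7   8   9  10
  0   T   F   F   F   F   F   F   F   F   F   F
  1   T   F   F   F   F   F   F   F   F   T   F
  2   T   F   F   F   F   F   F   F   F   T   F
  3   T   F   F   F   F   F   F   T   F   T   F
  4   T   F   T   F   F   F   F   T   F   T   F
  5   T   F   T   F   F   F   T   T   T   T   F
  6   T   F   T   F   F   F   T   T   T   T   F

6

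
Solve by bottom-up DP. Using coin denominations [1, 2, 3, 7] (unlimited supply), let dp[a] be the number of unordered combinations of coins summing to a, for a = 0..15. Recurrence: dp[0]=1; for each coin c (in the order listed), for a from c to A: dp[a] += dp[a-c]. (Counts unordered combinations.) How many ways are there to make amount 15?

after  coin     0     1     2     3     4     5     6     7     8     9    10    11    12    13    14    15
          1     1     1     1     1     1     1     1     1     1     1     1     1     1     1     1     1
          2     1     1     2     2     3     3     4     4     5     5     6     6     7     7     8     8
          3     1     1     2     3     4     5     7     8    10    12    14    16    19    21    24    27
          7     1     1     2     3     4     5     7     9    11    14    17    20    24    28    33    38

38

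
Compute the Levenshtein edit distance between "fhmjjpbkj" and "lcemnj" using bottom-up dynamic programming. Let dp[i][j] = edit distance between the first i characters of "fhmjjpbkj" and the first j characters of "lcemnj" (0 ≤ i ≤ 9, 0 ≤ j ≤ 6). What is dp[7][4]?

7

   ''  l  c  e  m  n  j
''  0  1  2  3  4  5  6
 f  1  1  2  3  4  5  6
 h  2  2  2  3  4  5  6
 m  3  3  3  3  3  4  5
 j  4  4  4  4  4  4  4
 j  5  5  5  5  5  5  4
 p  6  6  6  6  6  6  5
 b  7  7  7  7  7  7  6
 k  8  8  8  8  8  8  7
 j  9  9  9  9  9  9  8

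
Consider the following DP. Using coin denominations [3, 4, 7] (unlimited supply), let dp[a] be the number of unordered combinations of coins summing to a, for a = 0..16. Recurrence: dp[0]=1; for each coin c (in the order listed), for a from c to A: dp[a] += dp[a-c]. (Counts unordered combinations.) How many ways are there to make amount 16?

3

after  coin     0     1     2     3     4     5     6     7     8     9    10    11    12    13    14    15    16
          3     1     0     0     1     0     0     1     0     0     1     0     0     1     0     0     1     0
          4     1     0     0     1     1     0     1     1     1     1     1     1     2     1     1     2     2
          7     1     0     0     1     1     0     1     2     1     1     2     2     2     2     3     3     3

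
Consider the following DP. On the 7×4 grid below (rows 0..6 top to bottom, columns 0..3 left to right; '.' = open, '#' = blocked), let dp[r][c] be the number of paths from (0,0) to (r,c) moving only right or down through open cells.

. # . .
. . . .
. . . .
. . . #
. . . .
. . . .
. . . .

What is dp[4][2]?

r\c   0   1   2   3
  0   1   0   0   0
  1   1   1   1   1
  2   1   2   3   4
  3   1   3   6   0
  4   1   4  10  10
  5   1   5  15  25
  6   1   6  21  46

10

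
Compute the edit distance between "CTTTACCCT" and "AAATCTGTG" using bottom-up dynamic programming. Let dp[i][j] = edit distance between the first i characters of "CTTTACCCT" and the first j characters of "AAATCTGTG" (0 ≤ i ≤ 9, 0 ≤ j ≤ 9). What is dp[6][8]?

6

   ''  A  A  A  T  C  T  G  T  G
''  0  1  2  3  4  5  6  7  8  9
 C  1  1  2  3  4  4  5  6  7  8
 T  2  2  2  3  3  4  4  5  6  7
 T  3  3  3  3  3  4  4  5  5  6
 T  4  4  4  4  3  4  4  5  5  6
 A  5  4  4  4  4  4  5  5  6  6
 C  6  5  5  5  5  4  5  6  6  7
 C  7  6  6  6  6  5  5  6  7  7
 C  8  7  7  7  7  6  6  6  7  8
 T  9  8  8  8  7  7  6  7  6  7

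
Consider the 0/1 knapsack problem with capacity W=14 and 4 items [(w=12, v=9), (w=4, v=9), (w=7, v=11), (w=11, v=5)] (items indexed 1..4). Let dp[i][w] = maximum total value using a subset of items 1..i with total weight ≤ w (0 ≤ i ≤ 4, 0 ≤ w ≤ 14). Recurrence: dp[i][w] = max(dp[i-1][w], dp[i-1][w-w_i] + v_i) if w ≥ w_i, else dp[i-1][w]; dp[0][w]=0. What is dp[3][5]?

i\w   0   1   2   3   4   5   6   7   8   9  10  11  12  13  14
  0   0   0   0   0   0   0   0   0   0   0   0   0   0   0   0
  1   0   0   0   0   0   0   0   0   0   0   0   0   9   9   9
  2   0   0   0   0   9   9   9   9   9   9   9   9   9   9   9
  3   0   0   0   0   9   9   9  11  11  11  11  20  20  20  20
  4   0   0   0   0   9   9   9  11  11  11  11  20  20  20  20

9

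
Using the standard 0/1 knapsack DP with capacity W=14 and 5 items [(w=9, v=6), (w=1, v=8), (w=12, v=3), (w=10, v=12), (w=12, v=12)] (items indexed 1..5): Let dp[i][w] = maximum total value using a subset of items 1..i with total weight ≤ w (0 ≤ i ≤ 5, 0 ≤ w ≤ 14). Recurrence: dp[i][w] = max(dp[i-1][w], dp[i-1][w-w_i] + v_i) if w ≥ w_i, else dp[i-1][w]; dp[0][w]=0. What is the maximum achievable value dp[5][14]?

20

i\w   0   1   2   3   4   5   6   7   8   9  10  11  12  13  14
  0   0   0   0   0   0   0   0   0   0   0   0   0   0   0   0
  1   0   0   0   0   0   0   0   0   0   6   6   6   6   6   6
  2   0   8   8   8   8   8   8   8   8   8  14  14  14  14  14
  3   0   8   8   8   8   8   8   8   8   8  14  14  14  14  14
  4   0   8   8   8   8   8   8   8   8   8  14  20  20  20  20
  5   0   8   8   8   8   8   8   8   8   8  14  20  20  20  20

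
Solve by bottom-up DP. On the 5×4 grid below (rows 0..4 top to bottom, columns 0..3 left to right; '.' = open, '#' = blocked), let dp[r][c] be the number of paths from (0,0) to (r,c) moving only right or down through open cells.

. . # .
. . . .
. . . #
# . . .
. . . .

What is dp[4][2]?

11

r\c   0   1   2   3
  0   1   1   0   0
  1   1   2   2   2
  2   1   3   5   0
  3   0   3   8   8
  4   0   3  11  19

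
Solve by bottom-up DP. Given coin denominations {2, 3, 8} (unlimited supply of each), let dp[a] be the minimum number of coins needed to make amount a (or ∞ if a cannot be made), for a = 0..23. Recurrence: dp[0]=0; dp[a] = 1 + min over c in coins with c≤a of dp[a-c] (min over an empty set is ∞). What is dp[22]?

4

 a  0  1  2  3  4  5  6  7  8  9 10 11 12 13 14 15 16 17 18 19 20 21 22 23
dp  0  -  1  1  2  2  2  3  1  3  2  2  3  3  3  4  2  4  3  3  4  4  4  5
(- denotes ∞ / unreachable)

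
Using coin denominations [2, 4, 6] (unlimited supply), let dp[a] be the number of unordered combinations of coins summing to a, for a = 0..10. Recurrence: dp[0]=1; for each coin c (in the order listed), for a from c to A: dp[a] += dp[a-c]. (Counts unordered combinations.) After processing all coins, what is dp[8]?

4

after  coin     0     1     2     3     4     5     6     7     8     9    10
          2     1     0     1     0     1     0     1     0     1     0     1
          4     1     0     1     0     2     0     2     0     3     0     3
          6     1     0     1     0     2     0     3     0     4     0     5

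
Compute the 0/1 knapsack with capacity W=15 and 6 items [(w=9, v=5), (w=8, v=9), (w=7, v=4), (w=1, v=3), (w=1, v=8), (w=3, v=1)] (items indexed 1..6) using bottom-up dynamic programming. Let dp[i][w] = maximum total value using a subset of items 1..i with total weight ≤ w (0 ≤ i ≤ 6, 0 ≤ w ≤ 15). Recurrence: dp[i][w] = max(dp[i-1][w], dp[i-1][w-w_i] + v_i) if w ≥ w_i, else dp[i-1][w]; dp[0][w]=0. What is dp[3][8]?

9

i\w   0   1   2   3   4   5   6   7   8   9  10  11  12  13  14  15
  0   0   0   0   0   0   0   0   0   0   0   0   0   0   0   0   0
  1   0   0   0   0   0   0   0   0   0   5   5   5   5   5   5   5
  2   0   0   0   0   0   0   0   0   9   9   9   9   9   9   9   9
  3   0   0   0   0   0   0   0   4   9   9   9   9   9   9   9  13
  4   0   3   3   3   3   3   3   4   9  12  12  12  12  12  12  13
  5   0   8  11  11  11  11  11  11  12  17  20  20  20  20  20  20
  6   0   8  11  11  11  12  12  12  12  17  20  20  20  21  21  21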